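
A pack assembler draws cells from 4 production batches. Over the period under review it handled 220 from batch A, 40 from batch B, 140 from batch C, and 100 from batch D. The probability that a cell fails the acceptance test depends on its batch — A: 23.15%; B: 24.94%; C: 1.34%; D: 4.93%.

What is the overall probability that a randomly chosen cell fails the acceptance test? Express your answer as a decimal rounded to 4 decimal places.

Total: 220 + 40 + 140 + 100 = 500.
P(A) = 220/500 = 0.44. P(B) = 40/500 = 0.08. P(C) = 140/500 = 0.28. P(D) = 100/500 = 0.2.
Summing over the partition,
P(F) = P(F|A)·P(A) + P(F|B)·P(B) + P(F|C)·P(C) + P(F|D)·P(D)
      = 0.2315·0.44 + 0.2494·0.08 + 0.0134·0.28 + 0.0493·0.2
      = 0.10186 + 0.019952 + 0.003752 + 0.00986 = 0.135424

0.1354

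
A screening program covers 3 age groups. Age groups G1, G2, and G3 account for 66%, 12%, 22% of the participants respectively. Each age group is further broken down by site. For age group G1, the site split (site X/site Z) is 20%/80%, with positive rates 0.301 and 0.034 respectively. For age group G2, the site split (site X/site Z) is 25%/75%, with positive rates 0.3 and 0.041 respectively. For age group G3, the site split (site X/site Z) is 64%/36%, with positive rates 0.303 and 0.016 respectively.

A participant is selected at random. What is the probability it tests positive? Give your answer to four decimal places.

P(T|G1) = 0.2·0.301 + 0.8·0.034 = 0.0602 + 0.0272 = 0.0874
P(T|G2) = 0.25·0.3 + 0.75·0.041 = 0.075 + 0.03075 = 0.10575
P(T|G3) = 0.64·0.303 + 0.36·0.016 = 0.19392 + 0.00576 = 0.19968
Then overall,
P(T) = 0.66·0.0874 + 0.12·0.10575 + 0.22·0.19968
      = 0.057684 + 0.01269 + 0.0439296 = 0.1143036

P(T) ≈ 0.1143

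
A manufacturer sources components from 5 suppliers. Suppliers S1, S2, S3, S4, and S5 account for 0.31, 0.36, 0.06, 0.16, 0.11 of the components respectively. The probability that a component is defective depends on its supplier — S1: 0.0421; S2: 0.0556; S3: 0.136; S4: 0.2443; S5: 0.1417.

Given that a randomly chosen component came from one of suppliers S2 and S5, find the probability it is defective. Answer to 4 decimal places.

0.0758

Let S = {S2, S5}.
P(S) = 0.36 + 0.11 = 0.47.
P(D ∩ S) = 0.0556·0.36 + 0.1417·0.11 = 0.020016 + 0.015587 = 0.035603.
P(D | S) = 0.035603 / 0.47 = 0.075751…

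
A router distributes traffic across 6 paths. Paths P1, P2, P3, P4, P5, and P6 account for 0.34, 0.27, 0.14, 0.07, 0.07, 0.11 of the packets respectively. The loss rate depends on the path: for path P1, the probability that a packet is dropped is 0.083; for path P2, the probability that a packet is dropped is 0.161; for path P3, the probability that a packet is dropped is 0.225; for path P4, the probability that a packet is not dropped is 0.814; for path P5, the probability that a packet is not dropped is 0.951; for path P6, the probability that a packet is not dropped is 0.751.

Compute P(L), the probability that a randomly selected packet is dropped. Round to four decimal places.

P(L|P4) = 1 − 0.814 = 0.186.
P(L|P5) = 1 − 0.951 = 0.049.
P(L|P6) = 1 − 0.751 = 0.249.
P(L) = P(L|P1)·P(P1) + P(L|P2)·P(P2) + P(L|P3)·P(P3) + P(L|P4)·P(P4) + P(L|P5)·P(P5) + P(L|P6)·P(P6)
      = 0.083·0.34 + 0.161·0.27 + 0.225·0.14 + 0.186·0.07 + 0.049·0.07 + 0.249·0.11
      = 0.02822 + 0.04347 + 0.0315 + 0.01302 + 0.00343 + 0.02739 = 0.14703

0.1470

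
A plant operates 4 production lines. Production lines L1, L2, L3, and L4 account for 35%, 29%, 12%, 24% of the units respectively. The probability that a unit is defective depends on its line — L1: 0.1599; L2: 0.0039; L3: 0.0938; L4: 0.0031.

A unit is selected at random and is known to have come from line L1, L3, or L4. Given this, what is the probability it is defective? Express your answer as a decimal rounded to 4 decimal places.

0.0957

Let S = {L1, L3, L4}.
P(S) = 0.35 + 0.12 + 0.24 = 0.71.
P(D ∩ S) = 0.1599·0.35 + 0.0938·0.12 + 0.0031·0.24 = 0.055965 + 0.011256 + 0.000744 = 0.067965.
P(D | S) = 0.067965 / 0.71 = 0.095725…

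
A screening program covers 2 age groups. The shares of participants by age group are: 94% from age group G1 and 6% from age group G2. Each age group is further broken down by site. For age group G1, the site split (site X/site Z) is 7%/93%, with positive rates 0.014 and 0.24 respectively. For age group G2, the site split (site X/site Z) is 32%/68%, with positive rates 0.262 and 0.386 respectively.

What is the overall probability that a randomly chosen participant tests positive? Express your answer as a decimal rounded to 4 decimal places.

0.2315

P(T|G1) = 0.07·0.014 + 0.93·0.24 = 0.00098 + 0.2232 = 0.22418
P(T|G2) = 0.32·0.262 + 0.68·0.386 = 0.08384 + 0.26248 = 0.34632
Then overall,
P(T) = 0.94·0.22418 + 0.06·0.34632
      = 0.2107292 + 0.0207792 = 0.2315084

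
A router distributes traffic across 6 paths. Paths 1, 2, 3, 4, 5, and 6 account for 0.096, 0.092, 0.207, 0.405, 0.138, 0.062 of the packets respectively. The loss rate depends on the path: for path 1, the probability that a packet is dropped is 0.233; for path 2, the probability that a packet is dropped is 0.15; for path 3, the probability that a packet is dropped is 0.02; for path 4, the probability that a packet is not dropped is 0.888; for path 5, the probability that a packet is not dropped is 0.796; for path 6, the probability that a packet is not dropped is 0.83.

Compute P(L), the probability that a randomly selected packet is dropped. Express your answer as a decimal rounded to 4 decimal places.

P(L|4) = 1 − 0.888 = 0.112.
P(L|5) = 1 − 0.796 = 0.204.
P(L|6) = 1 − 0.83 = 0.17.
Summing over the partition,
P(L) = P(L|1)·P(1) + P(L|2)·P(2) + P(L|3)·P(3) + P(L|4)·P(4) + P(L|5)·P(5) + P(L|6)·P(6)
      = 0.233·0.096 + 0.15·0.092 + 0.02·0.207 + 0.112·0.405 + 0.204·0.138 + 0.17·0.062
      = 0.022368 + 0.0138 + 0.00414 + 0.04536 + 0.028152 + 0.01054 = 0.12436

0.1244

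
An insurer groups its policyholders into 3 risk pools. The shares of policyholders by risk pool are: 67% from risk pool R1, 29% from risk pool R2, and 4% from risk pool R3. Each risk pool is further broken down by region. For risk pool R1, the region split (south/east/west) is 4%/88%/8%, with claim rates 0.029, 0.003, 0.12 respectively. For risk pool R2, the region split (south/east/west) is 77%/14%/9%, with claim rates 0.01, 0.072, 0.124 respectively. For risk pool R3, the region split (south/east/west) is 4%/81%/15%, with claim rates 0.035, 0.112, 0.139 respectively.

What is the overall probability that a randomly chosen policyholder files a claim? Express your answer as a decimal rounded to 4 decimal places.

P(C|R1) = 0.04·0.029 + 0.88·0.003 + 0.08·0.12 = 0.00116 + 0.00264 + 0.0096 = 0.0134
P(C|R2) = 0.77·0.01 + 0.14·0.072 + 0.09·0.124 = 0.0077 + 0.01008 + 0.01116 = 0.02894
P(C|R3) = 0.04·0.035 + 0.81·0.112 + 0.15·0.139 = 0.0014 + 0.09072 + 0.02085 = 0.11297
By total probability over the outer partition,
P(C) = 0.67·0.0134 + 0.29·0.02894 + 0.04·0.11297
      = 0.008978 + 0.0083926 + 0.0045188 = 0.0218894

0.0219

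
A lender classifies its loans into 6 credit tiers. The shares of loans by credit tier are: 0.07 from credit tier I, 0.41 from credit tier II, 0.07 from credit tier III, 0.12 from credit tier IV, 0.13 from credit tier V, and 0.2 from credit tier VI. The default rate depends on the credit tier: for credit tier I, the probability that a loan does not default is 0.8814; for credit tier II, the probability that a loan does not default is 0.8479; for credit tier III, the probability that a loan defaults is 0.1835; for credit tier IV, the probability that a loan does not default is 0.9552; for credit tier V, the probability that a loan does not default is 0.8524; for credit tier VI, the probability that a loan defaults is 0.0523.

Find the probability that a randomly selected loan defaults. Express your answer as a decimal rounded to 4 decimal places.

P(D|I) = 1 − 0.8814 = 0.1186.
P(D|II) = 1 − 0.8479 = 0.1521.
P(D|IV) = 1 − 0.9552 = 0.0448.
P(D|V) = 1 − 0.8524 = 0.1476.
By the law of total probability,
P(D) = P(D|I)·P(I) + P(D|II)·P(II) + P(D|III)·P(III) + P(D|IV)·P(IV) + P(D|V)·P(V) + P(D|VI)·P(VI)
      = 0.1186·0.07 + 0.1521·0.41 + 0.1835·0.07 + 0.0448·0.12 + 0.1476·0.13 + 0.0523·0.2
      = 0.008302 + 0.062361 + 0.012845 + 0.005376 + 0.019188 + 0.01046 = 0.118532

0.1185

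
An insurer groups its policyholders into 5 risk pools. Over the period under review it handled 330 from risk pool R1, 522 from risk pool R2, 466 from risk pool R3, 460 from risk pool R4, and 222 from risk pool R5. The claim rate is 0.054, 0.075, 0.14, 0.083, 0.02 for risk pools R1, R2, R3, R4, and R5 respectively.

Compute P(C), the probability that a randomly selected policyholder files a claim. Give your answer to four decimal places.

Total: 330 + 522 + 466 + 460 + 222 = 2000.
P(R1) = 330/2000 = 0.165. P(R2) = 522/2000 = 0.261. P(R3) = 466/2000 = 0.233. P(R4) = 460/2000 = 0.23. P(R5) = 222/2000 = 0.111.
P(C) = P(C|R1)·P(R1) + P(C|R2)·P(R2) + P(C|R3)·P(R3) + P(C|R4)·P(R4) + P(C|R5)·P(R5)
      = 0.054·0.165 + 0.075·0.261 + 0.14·0.233 + 0.083·0.23 + 0.02·0.111
      = 0.00891 + 0.019575 + 0.03262 + 0.01909 + 0.00222 = 0.082415

P(C) ≈ 0.0824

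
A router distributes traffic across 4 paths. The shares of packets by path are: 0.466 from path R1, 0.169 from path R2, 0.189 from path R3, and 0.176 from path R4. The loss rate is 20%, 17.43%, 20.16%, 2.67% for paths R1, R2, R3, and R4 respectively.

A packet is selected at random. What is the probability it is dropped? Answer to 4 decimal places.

P(L) = P(L|R1)·P(R1) + P(L|R2)·P(R2) + P(L|R3)·P(R3) + P(L|R4)·P(R4)
      = 0.2·0.466 + 0.1743·0.169 + 0.2016·0.189 + 0.0267·0.176
      = 0.0932 + 0.0294567 + 0.0381024 + 0.0046992 = 0.1654583

0.1655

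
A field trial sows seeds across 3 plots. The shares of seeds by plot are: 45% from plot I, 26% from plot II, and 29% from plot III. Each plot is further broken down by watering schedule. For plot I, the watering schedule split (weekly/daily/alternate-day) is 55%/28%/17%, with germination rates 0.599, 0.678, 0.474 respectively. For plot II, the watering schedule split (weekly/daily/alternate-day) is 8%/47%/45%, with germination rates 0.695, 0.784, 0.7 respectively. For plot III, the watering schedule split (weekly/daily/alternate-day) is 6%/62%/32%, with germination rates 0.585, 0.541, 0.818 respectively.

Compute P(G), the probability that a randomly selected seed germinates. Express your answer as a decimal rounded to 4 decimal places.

P(G|I) = 0.55·0.599 + 0.28·0.678 + 0.17·0.474 = 0.32945 + 0.18984 + 0.08058 = 0.59987
P(G|II) = 0.08·0.695 + 0.47·0.784 + 0.45·0.7 = 0.0556 + 0.36848 + 0.315 = 0.73908
P(G|III) = 0.06·0.585 + 0.62·0.541 + 0.32·0.818 = 0.0351 + 0.33542 + 0.26176 = 0.63228
Then overall,
P(G) = 0.45·0.59987 + 0.26·0.73908 + 0.29·0.63228
      = 0.2699415 + 0.1921608 + 0.1833612 = 0.6454635

P(G) ≈ 0.6455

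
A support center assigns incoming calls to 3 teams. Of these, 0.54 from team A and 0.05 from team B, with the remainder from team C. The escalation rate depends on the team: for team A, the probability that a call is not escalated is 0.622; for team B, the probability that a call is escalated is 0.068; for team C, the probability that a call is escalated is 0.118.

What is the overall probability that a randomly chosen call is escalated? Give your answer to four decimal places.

0.2559

P(C) = 1 − (0.54 + 0.05) = 0.41.
P(E|A) = 1 − 0.622 = 0.378.
P(E) = P(E|A)·P(A) + P(E|B)·P(B) + P(E|C)·P(C)
      = 0.378·0.54 + 0.068·0.05 + 0.118·0.41
      = 0.20412 + 0.0034 + 0.04838 = 0.2559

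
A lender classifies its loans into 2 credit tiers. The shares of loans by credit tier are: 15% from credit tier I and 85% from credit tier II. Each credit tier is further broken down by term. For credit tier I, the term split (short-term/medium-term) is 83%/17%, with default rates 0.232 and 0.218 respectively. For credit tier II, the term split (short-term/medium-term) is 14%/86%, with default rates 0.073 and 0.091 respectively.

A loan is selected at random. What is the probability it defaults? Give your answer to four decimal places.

P(D|I) = 0.83·0.232 + 0.17·0.218 = 0.19256 + 0.03706 = 0.22962
P(D|II) = 0.14·0.073 + 0.86·0.091 = 0.01022 + 0.07826 = 0.08848
By total probability over the outer partition,
P(D) = 0.15·0.22962 + 0.85·0.08848
      = 0.034443 + 0.075208 = 0.109651

P(D) ≈ 0.1097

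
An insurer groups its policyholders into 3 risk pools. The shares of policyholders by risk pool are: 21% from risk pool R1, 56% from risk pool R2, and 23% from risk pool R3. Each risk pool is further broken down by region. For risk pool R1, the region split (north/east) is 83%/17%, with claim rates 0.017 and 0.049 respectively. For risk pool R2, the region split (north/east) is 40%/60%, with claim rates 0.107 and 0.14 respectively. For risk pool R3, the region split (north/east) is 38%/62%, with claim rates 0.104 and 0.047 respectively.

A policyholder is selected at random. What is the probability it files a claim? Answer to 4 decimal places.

P(C|R1) = 0.83·0.017 + 0.17·0.049 = 0.01411 + 0.00833 = 0.02244
P(C|R2) = 0.4·0.107 + 0.6·0.14 = 0.0428 + 0.084 = 0.1268
P(C|R3) = 0.38·0.104 + 0.62·0.047 = 0.03952 + 0.02914 = 0.06866
Then overall,
P(C) = 0.21·0.02244 + 0.56·0.1268 + 0.23·0.06866
      = 0.0047124 + 0.071008 + 0.0157918 = 0.0915122

P(C) ≈ 0.0915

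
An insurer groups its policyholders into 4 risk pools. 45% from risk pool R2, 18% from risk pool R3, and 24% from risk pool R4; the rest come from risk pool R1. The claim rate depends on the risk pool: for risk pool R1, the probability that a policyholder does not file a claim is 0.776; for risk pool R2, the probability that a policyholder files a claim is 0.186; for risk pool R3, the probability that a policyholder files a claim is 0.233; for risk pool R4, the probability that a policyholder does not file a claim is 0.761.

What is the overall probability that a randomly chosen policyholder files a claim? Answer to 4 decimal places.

P(R1) = 1 − (0.45 + 0.18 + 0.24) = 0.13.
P(C|R1) = 1 − 0.776 = 0.224.
P(C|R4) = 1 − 0.761 = 0.239.
P(C) = P(C|R1)·P(R1) + P(C|R2)·P(R2) + P(C|R3)·P(R3) + P(C|R4)·P(R4)
      = 0.224·0.13 + 0.186·0.45 + 0.233·0.18 + 0.239·0.24
      = 0.02912 + 0.0837 + 0.04194 + 0.05736 = 0.21212

P(C) ≈ 0.2121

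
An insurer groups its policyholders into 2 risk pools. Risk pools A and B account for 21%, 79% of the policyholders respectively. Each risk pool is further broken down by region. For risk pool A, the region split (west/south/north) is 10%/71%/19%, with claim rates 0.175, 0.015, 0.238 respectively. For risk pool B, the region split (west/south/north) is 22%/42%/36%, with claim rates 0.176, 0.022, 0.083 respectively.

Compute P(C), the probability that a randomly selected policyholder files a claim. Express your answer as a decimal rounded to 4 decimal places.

P(C) ≈ 0.0769

P(C|A) = 0.1·0.175 + 0.71·0.015 + 0.19·0.238 = 0.0175 + 0.01065 + 0.04522 = 0.07337
P(C|B) = 0.22·0.176 + 0.42·0.022 + 0.36·0.083 = 0.03872 + 0.00924 + 0.02988 = 0.07784
By total probability over the outer partition,
P(C) = 0.21·0.07337 + 0.79·0.07784
      = 0.0154077 + 0.0614936 = 0.0769013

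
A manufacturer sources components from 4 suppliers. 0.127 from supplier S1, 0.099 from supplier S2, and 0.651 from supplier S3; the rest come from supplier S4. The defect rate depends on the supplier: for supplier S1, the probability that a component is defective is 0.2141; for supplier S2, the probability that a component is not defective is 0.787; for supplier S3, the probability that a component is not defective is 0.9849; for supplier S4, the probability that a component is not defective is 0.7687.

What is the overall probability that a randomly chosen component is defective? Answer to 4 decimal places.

P(D) ≈ 0.0866

P(S4) = 1 − (0.127 + 0.099 + 0.651) = 0.123.
P(D|S2) = 1 − 0.787 = 0.213.
P(D|S3) = 1 − 0.9849 = 0.0151.
P(D|S4) = 1 − 0.7687 = 0.2313.
P(D) = P(D|S1)·P(S1) + P(D|S2)·P(S2) + P(D|S3)·P(S3) + P(D|S4)·P(S4)
      = 0.2141·0.127 + 0.213·0.099 + 0.0151·0.651 + 0.2313·0.123
      = 0.0271907 + 0.021087 + 0.0098301 + 0.0284499 = 0.0865577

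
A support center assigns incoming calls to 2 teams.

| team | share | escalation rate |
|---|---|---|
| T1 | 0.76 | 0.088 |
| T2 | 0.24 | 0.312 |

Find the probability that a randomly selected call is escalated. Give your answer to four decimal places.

P(E) = P(E|T1)·P(T1) + P(E|T2)·P(T2)
      = 0.088·0.76 + 0.312·0.24
      = 0.06688 + 0.07488 = 0.14176

P(E) ≈ 0.1418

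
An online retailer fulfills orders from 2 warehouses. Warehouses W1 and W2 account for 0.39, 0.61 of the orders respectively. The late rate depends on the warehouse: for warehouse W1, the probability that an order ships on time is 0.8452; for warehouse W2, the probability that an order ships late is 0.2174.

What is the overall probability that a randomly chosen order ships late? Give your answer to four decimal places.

0.1930

P(L|W1) = 1 − 0.8452 = 0.1548.
P(L) = P(L|W1)·P(W1) + P(L|W2)·P(W2)
      = 0.1548·0.39 + 0.2174·0.61
      = 0.060372 + 0.132614 = 0.192986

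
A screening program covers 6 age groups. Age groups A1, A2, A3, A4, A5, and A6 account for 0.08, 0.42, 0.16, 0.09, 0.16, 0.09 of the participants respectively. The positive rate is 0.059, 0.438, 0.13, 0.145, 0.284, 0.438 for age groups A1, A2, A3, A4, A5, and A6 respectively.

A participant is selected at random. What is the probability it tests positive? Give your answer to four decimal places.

P(T) ≈ 0.3074

Using total probability over the partition,
P(T) = P(T|A1)·P(A1) + P(T|A2)·P(A2) + P(T|A3)·P(A3) + P(T|A4)·P(A4) + P(T|A5)·P(A5) + P(T|A6)·P(A6)
      = 0.059·0.08 + 0.438·0.42 + 0.13·0.16 + 0.145·0.09 + 0.284·0.16 + 0.438·0.09
      = 0.00472 + 0.18396 + 0.0208 + 0.01305 + 0.04544 + 0.03942 = 0.30739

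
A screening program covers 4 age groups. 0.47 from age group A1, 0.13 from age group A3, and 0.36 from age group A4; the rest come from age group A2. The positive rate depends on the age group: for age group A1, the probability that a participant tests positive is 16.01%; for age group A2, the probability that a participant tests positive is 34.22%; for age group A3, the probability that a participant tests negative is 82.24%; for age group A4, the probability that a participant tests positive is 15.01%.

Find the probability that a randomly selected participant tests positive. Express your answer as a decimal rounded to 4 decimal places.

0.1661

P(A2) = 1 − (0.47 + 0.13 + 0.36) = 0.04.
P(T|A3) = 1 − 0.8224 = 0.1776.
P(T) = P(T|A1)·P(A1) + P(T|A2)·P(A2) + P(T|A3)·P(A3) + P(T|A4)·P(A4)
      = 0.1601·0.47 + 0.3422·0.04 + 0.1776·0.13 + 0.1501·0.36
      = 0.075247 + 0.013688 + 0.023088 + 0.054036 = 0.166059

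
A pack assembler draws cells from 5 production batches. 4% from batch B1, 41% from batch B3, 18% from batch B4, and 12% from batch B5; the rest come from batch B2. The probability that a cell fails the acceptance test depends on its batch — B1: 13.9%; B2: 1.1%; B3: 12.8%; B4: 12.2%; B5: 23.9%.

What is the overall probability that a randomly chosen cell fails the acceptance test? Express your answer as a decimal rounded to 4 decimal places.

P(B2) = 1 − (0.04 + 0.41 + 0.18 + 0.12) = 0.25.
By the law of total probability,
P(F) = P(F|B1)·P(B1) + P(F|B2)·P(B2) + P(F|B3)·P(B3) + P(F|B4)·P(B4) + P(F|B5)·P(B5)
      = 0.139·0.04 + 0.011·0.25 + 0.128·0.41 + 0.122·0.18 + 0.239·0.12
      = 0.00556 + 0.00275 + 0.05248 + 0.02196 + 0.02868 = 0.11143

0.1114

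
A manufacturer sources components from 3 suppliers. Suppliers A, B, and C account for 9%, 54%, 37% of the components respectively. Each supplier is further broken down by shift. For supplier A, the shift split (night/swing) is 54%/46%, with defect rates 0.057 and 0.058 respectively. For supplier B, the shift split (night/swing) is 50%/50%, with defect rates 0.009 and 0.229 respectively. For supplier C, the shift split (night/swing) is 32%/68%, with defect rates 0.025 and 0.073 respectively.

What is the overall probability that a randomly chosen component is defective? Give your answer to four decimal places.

P(D|A) = 0.54·0.057 + 0.46·0.058 = 0.03078 + 0.02668 = 0.05746
P(D|B) = 0.5·0.009 + 0.5·0.229 = 0.0045 + 0.1145 = 0.119
P(D|C) = 0.32·0.025 + 0.68·0.073 = 0.008 + 0.04964 = 0.05764
Then overall,
P(D) = 0.09·0.05746 + 0.54·0.119 + 0.37·0.05764
      = 0.0051714 + 0.06426 + 0.0213268 = 0.0907582

0.0908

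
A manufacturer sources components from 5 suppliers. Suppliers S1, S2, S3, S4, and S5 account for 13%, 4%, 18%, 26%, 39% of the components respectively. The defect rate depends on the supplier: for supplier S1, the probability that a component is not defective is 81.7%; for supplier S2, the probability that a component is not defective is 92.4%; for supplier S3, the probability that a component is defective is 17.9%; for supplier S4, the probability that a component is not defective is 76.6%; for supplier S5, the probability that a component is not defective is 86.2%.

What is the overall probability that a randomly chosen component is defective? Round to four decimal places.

P(D|S1) = 1 − 0.817 = 0.183.
P(D|S2) = 1 − 0.924 = 0.076.
P(D|S4) = 1 − 0.766 = 0.234.
P(D|S5) = 1 − 0.862 = 0.138.
P(D) = P(D|S1)·P(S1) + P(D|S2)·P(S2) + P(D|S3)·P(S3) + P(D|S4)·P(S4) + P(D|S5)·P(S5)
      = 0.183·0.13 + 0.076·0.04 + 0.179·0.18 + 0.234·0.26 + 0.138·0.39
      = 0.02379 + 0.00304 + 0.03222 + 0.06084 + 0.05382 = 0.17371

0.1737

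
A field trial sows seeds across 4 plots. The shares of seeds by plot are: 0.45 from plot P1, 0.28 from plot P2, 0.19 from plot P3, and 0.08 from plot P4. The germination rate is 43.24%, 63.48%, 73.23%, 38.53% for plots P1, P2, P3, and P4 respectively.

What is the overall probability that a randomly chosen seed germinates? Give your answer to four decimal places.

P(G) = P(G|P1)·P(P1) + P(G|P2)·P(P2) + P(G|P3)·P(P3) + P(G|P4)·P(P4)
      = 0.4324·0.45 + 0.6348·0.28 + 0.7323·0.19 + 0.3853·0.08
      = 0.19458 + 0.177744 + 0.139137 + 0.030824 = 0.542285

P(G) ≈ 0.5423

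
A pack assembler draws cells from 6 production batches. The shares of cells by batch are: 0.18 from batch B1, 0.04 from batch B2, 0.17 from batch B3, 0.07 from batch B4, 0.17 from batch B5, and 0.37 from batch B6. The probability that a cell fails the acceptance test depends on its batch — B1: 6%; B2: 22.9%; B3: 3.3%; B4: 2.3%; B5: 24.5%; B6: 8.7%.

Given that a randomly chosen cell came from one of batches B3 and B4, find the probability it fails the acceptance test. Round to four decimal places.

P(F|S) ≈ 0.0301

Let S = {B3, B4}.
P(S) = 0.17 + 0.07 = 0.24.
P(F ∩ S) = 0.033·0.17 + 0.023·0.07 = 0.00561 + 0.00161 = 0.00722.
P(F | S) = 0.00722 / 0.24 = 0.030083…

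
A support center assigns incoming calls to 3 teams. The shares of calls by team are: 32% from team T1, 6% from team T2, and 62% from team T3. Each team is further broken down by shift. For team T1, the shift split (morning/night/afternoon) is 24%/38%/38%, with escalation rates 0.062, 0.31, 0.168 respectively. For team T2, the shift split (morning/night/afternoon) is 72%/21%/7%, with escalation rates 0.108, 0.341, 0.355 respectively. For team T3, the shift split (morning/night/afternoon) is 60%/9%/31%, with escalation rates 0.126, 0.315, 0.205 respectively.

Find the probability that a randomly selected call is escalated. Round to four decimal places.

0.1772

P(E|T1) = 0.24·0.062 + 0.38·0.31 + 0.38·0.168 = 0.01488 + 0.1178 + 0.06384 = 0.19652
P(E|T2) = 0.72·0.108 + 0.21·0.341 + 0.07·0.355 = 0.07776 + 0.07161 + 0.02485 = 0.17422
P(E|T3) = 0.6·0.126 + 0.09·0.315 + 0.31·0.205 = 0.0756 + 0.02835 + 0.06355 = 0.1675
By total probability over the outer partition,
P(E) = 0.32·0.19652 + 0.06·0.17422 + 0.62·0.1675
      = 0.0628864 + 0.0104532 + 0.10385 = 0.1771896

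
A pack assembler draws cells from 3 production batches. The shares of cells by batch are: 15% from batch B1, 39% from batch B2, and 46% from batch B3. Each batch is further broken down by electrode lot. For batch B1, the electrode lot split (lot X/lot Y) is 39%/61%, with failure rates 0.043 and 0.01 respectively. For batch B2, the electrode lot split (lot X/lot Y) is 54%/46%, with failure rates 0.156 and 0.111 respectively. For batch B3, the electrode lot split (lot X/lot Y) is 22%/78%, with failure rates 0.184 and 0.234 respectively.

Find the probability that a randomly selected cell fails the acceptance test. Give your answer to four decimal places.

P(F) ≈ 0.1588

P(F|B1) = 0.39·0.043 + 0.61·0.01 = 0.01677 + 0.0061 = 0.02287
P(F|B2) = 0.54·0.156 + 0.46·0.111 = 0.08424 + 0.05106 = 0.1353
P(F|B3) = 0.22·0.184 + 0.78·0.234 = 0.04048 + 0.18252 = 0.223
Then overall,
P(F) = 0.15·0.02287 + 0.39·0.1353 + 0.46·0.223
      = 0.0034305 + 0.052767 + 0.10258 = 0.1587775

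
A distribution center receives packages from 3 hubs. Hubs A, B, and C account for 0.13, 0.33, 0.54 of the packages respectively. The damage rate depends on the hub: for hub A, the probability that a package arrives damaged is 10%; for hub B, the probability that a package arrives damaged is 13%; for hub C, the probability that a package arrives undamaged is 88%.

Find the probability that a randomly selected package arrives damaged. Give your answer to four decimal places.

P(D|C) = 1 − 0.88 = 0.12.
Summing over the partition,
P(D) = P(D|A)·P(A) + P(D|B)·P(B) + P(D|C)·P(C)
      = 0.1·0.13 + 0.13·0.33 + 0.12·0.54
      = 0.013 + 0.0429 + 0.0648 = 0.1207

0.1207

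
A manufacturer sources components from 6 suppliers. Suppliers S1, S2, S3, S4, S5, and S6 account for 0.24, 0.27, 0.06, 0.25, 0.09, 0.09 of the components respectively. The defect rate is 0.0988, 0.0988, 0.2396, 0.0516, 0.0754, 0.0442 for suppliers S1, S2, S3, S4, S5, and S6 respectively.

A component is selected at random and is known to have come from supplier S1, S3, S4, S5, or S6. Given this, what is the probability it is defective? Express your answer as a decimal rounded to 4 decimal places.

Let S = {S1, S3, S4, S5, S6}.
P(S) = 0.24 + 0.06 + 0.25 + 0.09 + 0.09 = 0.73.
P(D ∩ S) = 0.0988·0.24 + 0.2396·0.06 + 0.0516·0.25 + 0.0754·0.09 + 0.0442·0.09 = 0.023712 + 0.014376 + 0.0129 + 0.006786 + 0.003978 = 0.061752.
P(D | S) = 0.061752 / 0.73 = 0.084592…

P(D|S) ≈ 0.0846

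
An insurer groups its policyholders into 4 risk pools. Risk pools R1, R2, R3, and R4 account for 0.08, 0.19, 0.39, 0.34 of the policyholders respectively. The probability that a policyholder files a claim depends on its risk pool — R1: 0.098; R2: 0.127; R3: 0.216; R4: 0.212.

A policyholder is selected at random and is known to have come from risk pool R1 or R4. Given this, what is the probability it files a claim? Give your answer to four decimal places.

Let S = {R1, R4}.
P(S) = 0.08 + 0.34 = 0.42.
P(C ∩ S) = 0.098·0.08 + 0.212·0.34 = 0.00784 + 0.07208 = 0.07992.
P(C | S) = 0.07992 / 0.42 = 0.190286…

P(C|S) ≈ 0.1903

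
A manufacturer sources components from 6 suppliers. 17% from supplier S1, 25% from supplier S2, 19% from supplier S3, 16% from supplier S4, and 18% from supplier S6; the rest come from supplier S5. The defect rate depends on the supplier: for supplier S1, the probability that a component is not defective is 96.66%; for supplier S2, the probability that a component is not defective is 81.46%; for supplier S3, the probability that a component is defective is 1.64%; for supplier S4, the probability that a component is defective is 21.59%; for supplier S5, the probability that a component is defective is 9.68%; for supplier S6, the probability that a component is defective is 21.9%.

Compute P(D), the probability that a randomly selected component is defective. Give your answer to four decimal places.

P(S5) = 1 − (0.17 + 0.25 + 0.19 + 0.16 + 0.18) = 0.05.
P(D|S1) = 1 − 0.9666 = 0.0334.
P(D|S2) = 1 − 0.8146 = 0.1854.
P(D) = P(D|S1)·P(S1) + P(D|S2)·P(S2) + P(D|S3)·P(S3) + P(D|S4)·P(S4) + P(D|S5)·P(S5) + P(D|S6)·P(S6)
      = 0.0334·0.17 + 0.1854·0.25 + 0.0164·0.19 + 0.2159·0.16 + 0.0968·0.05 + 0.219·0.18
      = 0.005678 + 0.04635 + 0.003116 + 0.034544 + 0.00484 + 0.03942 = 0.133948

P(D) ≈ 0.1339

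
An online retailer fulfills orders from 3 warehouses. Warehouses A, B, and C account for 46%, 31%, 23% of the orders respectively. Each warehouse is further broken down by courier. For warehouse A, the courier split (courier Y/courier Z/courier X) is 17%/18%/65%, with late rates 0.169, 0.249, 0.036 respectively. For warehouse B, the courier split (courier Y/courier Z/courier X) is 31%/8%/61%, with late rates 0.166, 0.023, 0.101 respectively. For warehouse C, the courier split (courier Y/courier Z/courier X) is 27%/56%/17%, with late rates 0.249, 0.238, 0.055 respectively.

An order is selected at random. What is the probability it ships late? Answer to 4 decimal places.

P(L) ≈ 0.1285

P(L|A) = 0.17·0.169 + 0.18·0.249 + 0.65·0.036 = 0.02873 + 0.04482 + 0.0234 = 0.09695
P(L|B) = 0.31·0.166 + 0.08·0.023 + 0.61·0.101 = 0.05146 + 0.00184 + 0.06161 = 0.11491
P(L|C) = 0.27·0.249 + 0.56·0.238 + 0.17·0.055 = 0.06723 + 0.13328 + 0.00935 = 0.20986
Then overall,
P(L) = 0.46·0.09695 + 0.31·0.11491 + 0.23·0.20986
      = 0.044597 + 0.0356221 + 0.0482678 = 0.1284869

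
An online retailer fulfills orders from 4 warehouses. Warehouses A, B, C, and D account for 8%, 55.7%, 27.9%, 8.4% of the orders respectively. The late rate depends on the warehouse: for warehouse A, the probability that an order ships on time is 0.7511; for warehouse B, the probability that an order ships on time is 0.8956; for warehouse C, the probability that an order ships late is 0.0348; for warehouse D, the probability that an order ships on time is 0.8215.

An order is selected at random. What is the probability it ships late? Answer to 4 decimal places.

P(L|A) = 1 − 0.7511 = 0.2489.
P(L|B) = 1 − 0.8956 = 0.1044.
P(L|D) = 1 − 0.8215 = 0.1785.
P(L) = P(L|A)·P(A) + P(L|B)·P(B) + P(L|C)·P(C) + P(L|D)·P(D)
      = 0.2489·0.08 + 0.1044·0.557 + 0.0348·0.279 + 0.1785·0.084
      = 0.019912 + 0.0581508 + 0.0097092 + 0.014994 = 0.102766

0.1028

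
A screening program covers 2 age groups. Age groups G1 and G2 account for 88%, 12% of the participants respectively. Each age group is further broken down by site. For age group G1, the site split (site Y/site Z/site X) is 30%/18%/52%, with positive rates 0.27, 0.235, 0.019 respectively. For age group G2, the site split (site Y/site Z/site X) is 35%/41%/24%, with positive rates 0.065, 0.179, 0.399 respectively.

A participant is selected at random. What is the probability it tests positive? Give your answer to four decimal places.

P(T|G1) = 0.3·0.27 + 0.18·0.235 + 0.52·0.019 = 0.081 + 0.0423 + 0.00988 = 0.13318
P(T|G2) = 0.35·0.065 + 0.41·0.179 + 0.24·0.399 = 0.02275 + 0.07339 + 0.09576 = 0.1919
By total probability over the outer partition,
P(T) = 0.88·0.13318 + 0.12·0.1919
      = 0.1171984 + 0.023028 = 0.1402264

P(T) ≈ 0.1402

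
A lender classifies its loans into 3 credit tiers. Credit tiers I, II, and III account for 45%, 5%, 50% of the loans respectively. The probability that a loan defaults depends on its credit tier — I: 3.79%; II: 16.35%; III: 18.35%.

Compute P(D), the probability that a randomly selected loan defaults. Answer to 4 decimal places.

By the law of total probability,
P(D) = P(D|I)·P(I) + P(D|II)·P(II) + P(D|III)·P(III)
      = 0.0379·0.45 + 0.1635·0.05 + 0.1835·0.5
      = 0.017055 + 0.008175 + 0.09175 = 0.11698

0.1170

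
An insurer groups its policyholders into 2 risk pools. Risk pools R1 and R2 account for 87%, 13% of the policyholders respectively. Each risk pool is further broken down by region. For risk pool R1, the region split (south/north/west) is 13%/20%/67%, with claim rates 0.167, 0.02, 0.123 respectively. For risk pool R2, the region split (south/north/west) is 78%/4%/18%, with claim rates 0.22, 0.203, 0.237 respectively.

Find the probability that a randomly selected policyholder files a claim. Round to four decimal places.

0.1230

P(C|R1) = 0.13·0.167 + 0.2·0.02 + 0.67·0.123 = 0.02171 + 0.004 + 0.08241 = 0.10812
P(C|R2) = 0.78·0.22 + 0.04·0.203 + 0.18·0.237 = 0.1716 + 0.00812 + 0.04266 = 0.22238
Then overall,
P(C) = 0.87·0.10812 + 0.13·0.22238
      = 0.0940644 + 0.0289094 = 0.1229738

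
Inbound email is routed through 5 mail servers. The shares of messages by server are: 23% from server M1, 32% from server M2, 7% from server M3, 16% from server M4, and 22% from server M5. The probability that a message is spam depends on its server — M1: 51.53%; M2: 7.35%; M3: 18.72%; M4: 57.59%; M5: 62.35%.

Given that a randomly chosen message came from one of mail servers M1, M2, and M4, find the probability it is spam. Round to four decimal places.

Let J = {M1, M2, M4}.
P(J) = 0.23 + 0.32 + 0.16 = 0.71.
P(S ∩ J) = 0.5153·0.23 + 0.0735·0.32 + 0.5759·0.16 = 0.118519 + 0.02352 + 0.092144 = 0.234183.
P(S | J) = 0.234183 / 0.71 = 0.329835…

P(S|J) ≈ 0.3298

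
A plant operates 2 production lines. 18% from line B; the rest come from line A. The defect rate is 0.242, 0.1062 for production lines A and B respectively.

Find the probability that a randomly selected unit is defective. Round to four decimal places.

P(A) = 1 − (0.18) = 0.82.
P(D) = P(D|A)·P(A) + P(D|B)·P(B)
      = 0.242·0.82 + 0.1062·0.18
      = 0.19844 + 0.019116 = 0.217556

0.2176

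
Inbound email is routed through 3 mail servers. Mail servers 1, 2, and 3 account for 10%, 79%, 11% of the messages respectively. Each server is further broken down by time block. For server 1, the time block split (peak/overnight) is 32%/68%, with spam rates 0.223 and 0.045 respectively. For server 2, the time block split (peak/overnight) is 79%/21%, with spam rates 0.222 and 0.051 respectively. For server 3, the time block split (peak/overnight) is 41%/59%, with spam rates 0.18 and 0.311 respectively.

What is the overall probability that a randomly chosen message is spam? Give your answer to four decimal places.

P(S) ≈ 0.1855

P(S|1) = 0.32·0.223 + 0.68·0.045 = 0.07136 + 0.0306 = 0.10196
P(S|2) = 0.79·0.222 + 0.21·0.051 = 0.17538 + 0.01071 = 0.18609
P(S|3) = 0.41·0.18 + 0.59·0.311 = 0.0738 + 0.18349 = 0.25729
Then overall,
P(S) = 0.1·0.10196 + 0.79·0.18609 + 0.11·0.25729
      = 0.010196 + 0.1470111 + 0.0283019 = 0.185509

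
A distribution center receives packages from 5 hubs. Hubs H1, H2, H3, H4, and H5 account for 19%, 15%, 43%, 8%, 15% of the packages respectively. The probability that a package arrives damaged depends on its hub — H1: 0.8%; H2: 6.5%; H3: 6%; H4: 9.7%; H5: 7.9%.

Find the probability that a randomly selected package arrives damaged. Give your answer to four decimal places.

P(D) = P(D|H1)·P(H1) + P(D|H2)·P(H2) + P(D|H3)·P(H3) + P(D|H4)·P(H4) + P(D|H5)·P(H5)
      = 0.008·0.19 + 0.065·0.15 + 0.06·0.43 + 0.097·0.08 + 0.079·0.15
      = 0.00152 + 0.00975 + 0.0258 + 0.00776 + 0.01185 = 0.05668

0.0567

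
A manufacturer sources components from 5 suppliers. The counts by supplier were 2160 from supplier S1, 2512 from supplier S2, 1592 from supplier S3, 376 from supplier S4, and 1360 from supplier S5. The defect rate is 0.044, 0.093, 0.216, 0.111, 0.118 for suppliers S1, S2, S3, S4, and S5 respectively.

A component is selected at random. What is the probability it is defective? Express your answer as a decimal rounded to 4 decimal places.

P(D) ≈ 0.1093

Total: 2160 + 2512 + 1592 + 376 + 1360 = 8000.
P(S1) = 2160/8000 = 0.27. P(S2) = 2512/8000 = 0.314. P(S3) = 1592/8000 = 0.199. P(S4) = 376/8000 = 0.047. P(S5) = 1360/8000 = 0.17.
P(D) = P(D|S1)·P(S1) + P(D|S2)·P(S2) + P(D|S3)·P(S3) + P(D|S4)·P(S4) + P(D|S5)·P(S5)
      = 0.044·0.27 + 0.093·0.314 + 0.216·0.199 + 0.111·0.047 + 0.118·0.17
      = 0.01188 + 0.029202 + 0.042984 + 0.005217 + 0.02006 = 0.109343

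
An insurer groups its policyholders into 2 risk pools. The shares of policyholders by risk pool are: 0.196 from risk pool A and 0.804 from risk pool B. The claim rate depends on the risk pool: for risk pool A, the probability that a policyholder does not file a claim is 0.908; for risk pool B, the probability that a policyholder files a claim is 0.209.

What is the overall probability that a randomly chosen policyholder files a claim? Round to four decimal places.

P(C|A) = 1 − 0.908 = 0.092.
P(C) = P(C|A)·P(A) + P(C|B)·P(B)
      = 0.092·0.196 + 0.209·0.804
      = 0.018032 + 0.168036 = 0.186068

P(C) ≈ 0.1861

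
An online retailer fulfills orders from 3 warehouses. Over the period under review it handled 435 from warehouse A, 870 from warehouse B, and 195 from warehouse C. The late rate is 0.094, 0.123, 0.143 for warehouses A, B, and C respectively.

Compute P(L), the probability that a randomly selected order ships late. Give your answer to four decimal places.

0.1172

Total: 435 + 870 + 195 = 1500.
P(A) = 435/1500 = 0.29. P(B) = 870/1500 = 0.58. P(C) = 195/1500 = 0.13.
By the law of total probability,
P(L) = P(L|A)·P(A) + P(L|B)·P(B) + P(L|C)·P(C)
      = 0.094·0.29 + 0.123·0.58 + 0.143·0.13
      = 0.02726 + 0.07134 + 0.01859 = 0.11719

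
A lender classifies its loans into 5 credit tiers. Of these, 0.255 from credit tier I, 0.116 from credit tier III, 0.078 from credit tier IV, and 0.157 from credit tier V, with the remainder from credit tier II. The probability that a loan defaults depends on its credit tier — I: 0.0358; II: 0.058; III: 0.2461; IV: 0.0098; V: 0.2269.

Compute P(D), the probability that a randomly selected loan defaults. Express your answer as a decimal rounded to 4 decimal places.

P(II) = 1 − (0.255 + 0.116 + 0.078 + 0.157) = 0.394.
Using total probability over the partition,
P(D) = P(D|I)·P(I) + P(D|II)·P(II) + P(D|III)·P(III) + P(D|IV)·P(IV) + P(D|V)·P(V)
      = 0.0358·0.255 + 0.058·0.394 + 0.2461·0.116 + 0.0098·0.078 + 0.2269·0.157
      = 0.009129 + 0.022852 + 0.0285476 + 0.0007644 + 0.0356233 = 0.0969163

0.0969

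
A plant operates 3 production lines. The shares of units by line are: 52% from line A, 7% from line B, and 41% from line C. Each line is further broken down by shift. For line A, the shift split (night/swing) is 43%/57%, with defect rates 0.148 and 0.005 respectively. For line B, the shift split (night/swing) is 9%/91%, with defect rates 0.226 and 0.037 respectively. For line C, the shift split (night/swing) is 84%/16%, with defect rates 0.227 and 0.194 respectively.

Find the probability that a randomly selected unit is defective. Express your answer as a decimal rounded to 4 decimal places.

P(D|A) = 0.43·0.148 + 0.57·0.005 = 0.06364 + 0.00285 = 0.06649
P(D|B) = 0.09·0.226 + 0.91·0.037 = 0.02034 + 0.03367 = 0.05401
P(D|C) = 0.84·0.227 + 0.16·0.194 = 0.19068 + 0.03104 = 0.22172
By total probability over the outer partition,
P(D) = 0.52·0.06649 + 0.07·0.05401 + 0.41·0.22172
      = 0.0345748 + 0.0037807 + 0.0909052 = 0.1292607

0.1293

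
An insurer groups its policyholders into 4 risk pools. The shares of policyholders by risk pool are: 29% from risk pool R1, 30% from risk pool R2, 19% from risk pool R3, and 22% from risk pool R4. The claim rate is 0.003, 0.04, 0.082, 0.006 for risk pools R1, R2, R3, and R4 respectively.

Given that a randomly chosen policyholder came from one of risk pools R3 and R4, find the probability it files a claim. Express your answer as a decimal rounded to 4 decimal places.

P(C|S) ≈ 0.0412

Let S = {R3, R4}.
P(S) = 0.19 + 0.22 = 0.41.
P(C ∩ S) = 0.082·0.19 + 0.006·0.22 = 0.01558 + 0.00132 = 0.0169.
P(C | S) = 0.0169 / 0.41 = 0.041220…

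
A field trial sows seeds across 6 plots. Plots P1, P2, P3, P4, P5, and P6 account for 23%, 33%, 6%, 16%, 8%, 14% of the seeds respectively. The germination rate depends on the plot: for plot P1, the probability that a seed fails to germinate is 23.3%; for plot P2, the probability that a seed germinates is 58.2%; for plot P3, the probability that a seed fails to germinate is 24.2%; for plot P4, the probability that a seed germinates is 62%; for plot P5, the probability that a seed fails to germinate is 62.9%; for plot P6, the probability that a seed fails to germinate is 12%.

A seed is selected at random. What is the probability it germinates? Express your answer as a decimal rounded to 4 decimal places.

P(G|P1) = 1 − 0.233 = 0.767.
P(G|P3) = 1 − 0.242 = 0.758.
P(G|P5) = 1 − 0.629 = 0.371.
P(G|P6) = 1 − 0.12 = 0.88.
P(G) = P(G|P1)·P(P1) + P(G|P2)·P(P2) + P(G|P3)·P(P3) + P(G|P4)·P(P4) + P(G|P5)·P(P5) + P(G|P6)·P(P6)
      = 0.767·0.23 + 0.582·0.33 + 0.758·0.06 + 0.62·0.16 + 0.371·0.08 + 0.88·0.14
      = 0.17641 + 0.19206 + 0.04548 + 0.0992 + 0.02968 + 0.1232 = 0.66603

P(G) ≈ 0.6660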